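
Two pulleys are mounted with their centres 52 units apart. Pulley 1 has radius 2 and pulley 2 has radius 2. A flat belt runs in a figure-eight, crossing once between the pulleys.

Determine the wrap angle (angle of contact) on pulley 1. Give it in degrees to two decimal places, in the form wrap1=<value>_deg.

wrap1=188.82_deg

crossed belt: β = asin((r1+r2)/C) = asin(4/52) = 4.4117°
wrap1 = wrap2 = π + 2β = 188.8235°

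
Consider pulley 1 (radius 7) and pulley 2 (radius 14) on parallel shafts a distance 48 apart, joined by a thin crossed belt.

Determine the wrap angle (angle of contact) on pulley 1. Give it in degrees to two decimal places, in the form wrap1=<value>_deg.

wrap1=231.89_deg

crossed belt: β = asin((r1+r2)/C) = asin(21/48) = 25.9445°
wrap1 = wrap2 = π + 2β = 231.8890°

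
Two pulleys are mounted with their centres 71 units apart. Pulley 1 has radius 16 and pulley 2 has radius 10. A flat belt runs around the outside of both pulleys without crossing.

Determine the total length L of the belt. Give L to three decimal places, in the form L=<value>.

L=224.189

open belt: β = asin((r2−r1)/C) = asin(-6/71) = -4.8477°
wrap1 = π − 2β = 189.6954°
wrap2 = π + 2β = 170.3046°
tangent length = C·cosβ = 70.7460
L = r1·wrap1 + r2·wrap2 + 2·C·cosβ = 16·3.3108 + 10·2.9724 + 2·70.7460 = 224.1888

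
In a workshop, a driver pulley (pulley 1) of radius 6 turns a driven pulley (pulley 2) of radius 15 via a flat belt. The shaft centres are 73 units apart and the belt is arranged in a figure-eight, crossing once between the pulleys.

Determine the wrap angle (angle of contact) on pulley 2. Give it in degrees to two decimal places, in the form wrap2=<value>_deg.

wrap2=213.44_deg

crossed belt: β = asin((r1+r2)/C) = asin(21/73) = 16.7186°
wrap1 = wrap2 = π + 2β = 213.4372°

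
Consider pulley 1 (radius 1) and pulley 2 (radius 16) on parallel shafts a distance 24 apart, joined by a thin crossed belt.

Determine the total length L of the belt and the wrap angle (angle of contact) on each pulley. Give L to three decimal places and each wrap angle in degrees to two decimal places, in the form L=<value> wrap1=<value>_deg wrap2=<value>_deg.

L=114.052 wrap1=270.20_deg wrap2=270.20_deg

crossed belt: β = asin((r1+r2)/C) = asin(17/24) = 45.0995°
wrap1 = wrap2 = π + 2β = 270.1989°
tangent length = C·cosβ = 16.9411
L = (r1+r2)·wrap + 2·C·cosβ = 17·4.7159 + 2·16.9411 = 114.0518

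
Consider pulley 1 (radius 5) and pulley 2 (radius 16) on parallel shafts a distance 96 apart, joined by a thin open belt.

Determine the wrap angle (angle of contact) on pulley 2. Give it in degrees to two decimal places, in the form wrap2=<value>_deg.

wrap2=193.16_deg

open belt: β = asin((r2−r1)/C) = asin(11/96) = 6.5796°
wrap1 = π − 2β = 166.8408°
wrap2 = π + 2β = 193.1592°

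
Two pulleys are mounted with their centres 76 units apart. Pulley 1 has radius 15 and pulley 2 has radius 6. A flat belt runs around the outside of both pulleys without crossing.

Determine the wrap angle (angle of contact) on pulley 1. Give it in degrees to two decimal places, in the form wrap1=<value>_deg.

open belt: β = asin((r2−r1)/C) = asin(-9/76) = -6.8010°
wrap1 = π − 2β = 193.6020°
wrap2 = π + 2β = 166.3980°

wrap1=193.60_deg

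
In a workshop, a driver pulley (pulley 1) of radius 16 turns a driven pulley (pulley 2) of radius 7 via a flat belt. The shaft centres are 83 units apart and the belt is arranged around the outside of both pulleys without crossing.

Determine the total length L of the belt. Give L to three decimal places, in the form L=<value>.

open belt: β = asin((r2−r1)/C) = asin(-9/83) = -6.2250°
wrap1 = π − 2β = 192.4501°
wrap2 = π + 2β = 167.5499°
tangent length = C·cosβ = 82.5106
L = r1·wrap1 + r2·wrap2 + 2·C·cosβ = 16·3.3589 + 7·2.9243 + 2·82.5106 = 239.2335

L=239.233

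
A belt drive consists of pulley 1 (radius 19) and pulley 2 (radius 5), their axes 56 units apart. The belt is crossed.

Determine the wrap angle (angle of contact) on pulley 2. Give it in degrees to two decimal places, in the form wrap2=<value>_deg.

crossed belt: β = asin((r1+r2)/C) = asin(24/56) = 25.3769°
wrap1 = wrap2 = π + 2β = 230.7539°

wrap2=230.75_deg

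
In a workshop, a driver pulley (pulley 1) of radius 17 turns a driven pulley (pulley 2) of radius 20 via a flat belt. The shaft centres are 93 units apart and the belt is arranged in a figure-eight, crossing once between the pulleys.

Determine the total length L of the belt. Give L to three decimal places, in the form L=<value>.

L=317.163

crossed belt: β = asin((r1+r2)/C) = asin(37/93) = 23.4438°
wrap1 = wrap2 = π + 2β = 226.8876°
tangent length = C·cosβ = 85.3229
L = (r1+r2)·wrap + 2·C·cosβ = 37·3.9599 + 2·85.3229 = 317.1635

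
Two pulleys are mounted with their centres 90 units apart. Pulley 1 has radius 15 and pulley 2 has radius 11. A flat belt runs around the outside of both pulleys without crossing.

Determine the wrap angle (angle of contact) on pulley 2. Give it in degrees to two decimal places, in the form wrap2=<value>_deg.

open belt: β = asin((r2−r1)/C) = asin(-4/90) = -2.5473°
wrap1 = π − 2β = 185.0946°
wrap2 = π + 2β = 174.9054°

wrap2=174.91_deg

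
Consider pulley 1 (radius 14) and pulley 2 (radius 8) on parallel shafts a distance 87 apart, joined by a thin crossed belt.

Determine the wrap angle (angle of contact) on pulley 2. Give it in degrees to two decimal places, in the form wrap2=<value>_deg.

crossed belt: β = asin((r1+r2)/C) = asin(22/87) = 14.6476°
wrap1 = wrap2 = π + 2β = 209.2952°

wrap2=209.30_deg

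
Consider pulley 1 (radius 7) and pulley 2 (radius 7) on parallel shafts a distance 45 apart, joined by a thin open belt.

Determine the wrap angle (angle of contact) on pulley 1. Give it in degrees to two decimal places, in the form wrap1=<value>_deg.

wrap1=180.00_deg

open belt: β = asin((r2−r1)/C) = asin(0/45) = 0.0000°
wrap1 = π − 2β = 180.0000°
wrap2 = π + 2β = 180.0000°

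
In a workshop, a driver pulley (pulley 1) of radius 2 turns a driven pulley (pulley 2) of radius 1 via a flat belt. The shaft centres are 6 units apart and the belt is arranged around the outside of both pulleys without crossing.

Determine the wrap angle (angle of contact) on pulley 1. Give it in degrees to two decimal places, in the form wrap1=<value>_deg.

wrap1=199.19_deg

open belt: β = asin((r2−r1)/C) = asin(-1/6) = -9.5941°
wrap1 = π − 2β = 199.1881°
wrap2 = π + 2β = 160.8119°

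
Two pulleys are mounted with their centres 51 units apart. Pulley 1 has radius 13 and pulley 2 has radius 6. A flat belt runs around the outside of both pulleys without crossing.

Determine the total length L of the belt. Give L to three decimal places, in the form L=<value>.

open belt: β = asin((r2−r1)/C) = asin(-7/51) = -7.8890°
wrap1 = π − 2β = 195.7781°
wrap2 = π + 2β = 164.2219°
tangent length = C·cosβ = 50.5173
L = r1·wrap1 + r2·wrap2 + 2·C·cosβ = 13·3.4170 + 6·2.8662 + 2·50.5173 = 162.6526

L=162.653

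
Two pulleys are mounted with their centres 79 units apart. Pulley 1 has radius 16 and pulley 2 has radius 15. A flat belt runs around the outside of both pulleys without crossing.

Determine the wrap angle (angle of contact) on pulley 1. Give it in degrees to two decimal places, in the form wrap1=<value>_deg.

wrap1=181.45_deg

open belt: β = asin((r2−r1)/C) = asin(-1/79) = -0.7253°
wrap1 = π − 2β = 181.4506°
wrap2 = π + 2β = 178.5494°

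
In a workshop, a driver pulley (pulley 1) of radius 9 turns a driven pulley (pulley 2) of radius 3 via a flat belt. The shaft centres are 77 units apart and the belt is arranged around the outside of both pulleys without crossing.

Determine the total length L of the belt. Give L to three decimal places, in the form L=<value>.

open belt: β = asin((r2−r1)/C) = asin(-6/77) = -4.4691°
wrap1 = π − 2β = 188.9383°
wrap2 = π + 2β = 171.0617°
tangent length = C·cosβ = 76.7659
L = r1·wrap1 + r2·wrap2 + 2·C·cosβ = 9·3.2976 + 3·2.9856 + 2·76.7659 = 192.1669

L=192.167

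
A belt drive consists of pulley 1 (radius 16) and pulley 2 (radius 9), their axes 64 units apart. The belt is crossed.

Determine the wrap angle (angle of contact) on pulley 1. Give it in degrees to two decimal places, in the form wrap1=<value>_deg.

crossed belt: β = asin((r1+r2)/C) = asin(25/64) = 22.9934°
wrap1 = wrap2 = π + 2β = 225.9868°

wrap1=225.99_deg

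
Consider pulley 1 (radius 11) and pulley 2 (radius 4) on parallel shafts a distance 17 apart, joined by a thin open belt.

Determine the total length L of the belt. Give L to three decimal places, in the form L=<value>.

L=84.049

open belt: β = asin((r2−r1)/C) = asin(-7/17) = -24.3157°
wrap1 = π − 2β = 228.6315°
wrap2 = π + 2β = 131.3685°
tangent length = C·cosβ = 15.4919
L = r1·wrap1 + r2·wrap2 + 2·C·cosβ = 11·3.9904 + 4·2.2928 + 2·15.4919 = 84.0492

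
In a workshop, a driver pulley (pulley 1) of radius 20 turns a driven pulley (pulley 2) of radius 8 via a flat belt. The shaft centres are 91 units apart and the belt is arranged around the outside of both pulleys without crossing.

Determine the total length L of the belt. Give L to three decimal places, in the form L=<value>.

open belt: β = asin((r2−r1)/C) = asin(-12/91) = -7.5776°
wrap1 = π − 2β = 195.1551°
wrap2 = π + 2β = 164.8449°
tangent length = C·cosβ = 90.2053
L = r1·wrap1 + r2·wrap2 + 2·C·cosβ = 20·3.4061 + 8·2.8771 + 2·90.2053 = 271.5493

L=271.549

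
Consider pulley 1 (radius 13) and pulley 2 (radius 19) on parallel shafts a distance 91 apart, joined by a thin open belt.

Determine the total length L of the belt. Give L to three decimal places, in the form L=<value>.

open belt: β = asin((r2−r1)/C) = asin(6/91) = 3.7805°
wrap1 = π − 2β = 172.4390°
wrap2 = π + 2β = 187.5610°
tangent length = C·cosβ = 90.8020
L = r1·wrap1 + r2·wrap2 + 2·C·cosβ = 13·3.0096 + 19·3.2736 + 2·90.8020 = 282.9267

L=282.927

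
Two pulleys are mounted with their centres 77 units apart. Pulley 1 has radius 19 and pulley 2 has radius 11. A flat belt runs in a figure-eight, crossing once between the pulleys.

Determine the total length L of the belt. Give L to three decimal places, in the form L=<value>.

L=260.091

crossed belt: β = asin((r1+r2)/C) = asin(30/77) = 22.9303°
wrap1 = wrap2 = π + 2β = 225.8605°
tangent length = C·cosβ = 70.9154
L = (r1+r2)·wrap + 2·C·cosβ = 30·3.9420 + 2·70.9154 = 260.0912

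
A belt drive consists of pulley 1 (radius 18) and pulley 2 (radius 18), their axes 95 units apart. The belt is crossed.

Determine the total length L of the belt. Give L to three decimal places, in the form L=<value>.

crossed belt: β = asin((r1+r2)/C) = asin(36/95) = 22.2685°
wrap1 = wrap2 = π + 2β = 224.5370°
tangent length = C·cosβ = 87.9147
L = (r1+r2)·wrap + 2·C·cosβ = 36·3.9189 + 2·87.9147 = 316.9102

L=316.910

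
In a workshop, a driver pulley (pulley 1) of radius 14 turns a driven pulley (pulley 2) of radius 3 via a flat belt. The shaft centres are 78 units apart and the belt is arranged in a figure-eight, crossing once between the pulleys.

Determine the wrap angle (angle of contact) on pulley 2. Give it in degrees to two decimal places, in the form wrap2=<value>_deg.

crossed belt: β = asin((r1+r2)/C) = asin(17/78) = 12.5886°
wrap1 = wrap2 = π + 2β = 205.1772°

wrap2=205.18_deg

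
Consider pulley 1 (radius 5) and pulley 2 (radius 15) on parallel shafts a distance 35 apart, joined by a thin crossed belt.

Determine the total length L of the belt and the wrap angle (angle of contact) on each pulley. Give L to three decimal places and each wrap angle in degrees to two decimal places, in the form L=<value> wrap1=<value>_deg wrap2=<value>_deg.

L=144.607 wrap1=249.70_deg wrap2=249.70_deg

crossed belt: β = asin((r1+r2)/C) = asin(20/35) = 34.8499°
wrap1 = wrap2 = π + 2β = 249.6998°
tangent length = C·cosβ = 28.7228
L = (r1+r2)·wrap + 2·C·cosβ = 20·4.3581 + 2·28.7228 = 144.6073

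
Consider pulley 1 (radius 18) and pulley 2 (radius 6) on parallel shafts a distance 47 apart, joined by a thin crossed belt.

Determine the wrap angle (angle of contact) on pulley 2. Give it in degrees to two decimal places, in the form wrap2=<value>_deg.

wrap2=241.41_deg

crossed belt: β = asin((r1+r2)/C) = asin(24/47) = 30.7064°
wrap1 = wrap2 = π + 2β = 241.4127°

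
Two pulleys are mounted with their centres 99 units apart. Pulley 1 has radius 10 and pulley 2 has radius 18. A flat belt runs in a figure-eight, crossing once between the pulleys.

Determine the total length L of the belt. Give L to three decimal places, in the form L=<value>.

crossed belt: β = asin((r1+r2)/C) = asin(28/99) = 16.4291°
wrap1 = wrap2 = π + 2β = 212.8582°
tangent length = C·cosβ = 94.9579
L = (r1+r2)·wrap + 2·C·cosβ = 28·3.7151 + 2·94.9579 = 293.9379

L=293.938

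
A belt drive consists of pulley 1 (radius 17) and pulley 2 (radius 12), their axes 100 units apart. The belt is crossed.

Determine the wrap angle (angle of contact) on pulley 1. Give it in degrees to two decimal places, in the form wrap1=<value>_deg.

wrap1=213.72_deg

crossed belt: β = asin((r1+r2)/C) = asin(29/100) = 16.8580°
wrap1 = wrap2 = π + 2β = 213.7159°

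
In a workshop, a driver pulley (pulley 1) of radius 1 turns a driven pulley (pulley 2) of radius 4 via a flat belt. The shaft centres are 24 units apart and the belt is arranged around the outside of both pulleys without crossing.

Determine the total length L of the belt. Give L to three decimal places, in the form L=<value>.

open belt: β = asin((r2−r1)/C) = asin(3/24) = 7.1808°
wrap1 = π − 2β = 165.6385°
wrap2 = π + 2β = 194.3615°
tangent length = C·cosβ = 23.8118
L = r1·wrap1 + r2·wrap2 + 2·C·cosβ = 1·2.8909 + 4·3.3922 + 2·23.8118 = 64.0835

L=64.083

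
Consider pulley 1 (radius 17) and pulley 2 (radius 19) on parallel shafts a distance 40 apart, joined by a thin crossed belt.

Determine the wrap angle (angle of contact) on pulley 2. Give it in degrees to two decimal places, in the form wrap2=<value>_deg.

wrap2=308.32_deg

crossed belt: β = asin((r1+r2)/C) = asin(36/40) = 64.1581°
wrap1 = wrap2 = π + 2β = 308.3161°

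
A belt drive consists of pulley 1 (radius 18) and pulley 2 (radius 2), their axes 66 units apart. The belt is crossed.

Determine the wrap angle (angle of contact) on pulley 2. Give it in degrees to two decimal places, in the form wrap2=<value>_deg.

crossed belt: β = asin((r1+r2)/C) = asin(20/66) = 17.6397°
wrap1 = wrap2 = π + 2β = 215.2794°

wrap2=215.28_deg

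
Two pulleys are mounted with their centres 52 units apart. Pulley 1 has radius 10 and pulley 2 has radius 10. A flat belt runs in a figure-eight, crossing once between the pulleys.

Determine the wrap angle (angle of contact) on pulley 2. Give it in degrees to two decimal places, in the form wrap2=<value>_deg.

crossed belt: β = asin((r1+r2)/C) = asin(20/52) = 22.6199°
wrap1 = wrap2 = π + 2β = 225.2397°

wrap2=225.24_deg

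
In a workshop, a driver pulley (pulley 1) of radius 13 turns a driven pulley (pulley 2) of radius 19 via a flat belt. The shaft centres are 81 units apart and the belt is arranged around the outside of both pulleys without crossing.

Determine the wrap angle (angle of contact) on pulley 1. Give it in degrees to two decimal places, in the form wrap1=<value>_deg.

open belt: β = asin((r2−r1)/C) = asin(6/81) = 4.2480°
wrap1 = π − 2β = 171.5040°
wrap2 = π + 2β = 188.4960°

wrap1=171.50_deg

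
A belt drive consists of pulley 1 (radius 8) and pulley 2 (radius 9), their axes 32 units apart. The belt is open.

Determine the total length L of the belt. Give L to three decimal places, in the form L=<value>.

L=117.438

open belt: β = asin((r2−r1)/C) = asin(1/32) = 1.7908°
wrap1 = π − 2β = 176.4184°
wrap2 = π + 2β = 183.5816°
tangent length = C·cosβ = 31.9844
L = r1·wrap1 + r2·wrap2 + 2·C·cosβ = 8·3.0791 + 9·3.2041 + 2·31.9844 = 117.4383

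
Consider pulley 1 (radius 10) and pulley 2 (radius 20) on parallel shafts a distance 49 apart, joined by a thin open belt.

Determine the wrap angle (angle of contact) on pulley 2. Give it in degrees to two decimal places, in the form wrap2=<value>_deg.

wrap2=203.55_deg

open belt: β = asin((r2−r1)/C) = asin(10/49) = 11.7757°
wrap1 = π − 2β = 156.4485°
wrap2 = π + 2β = 203.5515°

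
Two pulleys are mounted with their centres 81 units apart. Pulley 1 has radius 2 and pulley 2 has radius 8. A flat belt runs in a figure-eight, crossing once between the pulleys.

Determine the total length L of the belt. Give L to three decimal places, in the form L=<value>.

L=194.652

crossed belt: β = asin((r1+r2)/C) = asin(10/81) = 7.0916°
wrap1 = wrap2 = π + 2β = 194.1833°
tangent length = C·cosβ = 80.3803
L = (r1+r2)·wrap + 2·C·cosβ = 10·3.3891 + 2·80.3803 = 194.6521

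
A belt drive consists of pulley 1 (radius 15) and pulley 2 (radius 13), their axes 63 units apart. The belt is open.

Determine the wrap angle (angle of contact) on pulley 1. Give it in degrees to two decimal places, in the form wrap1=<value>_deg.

wrap1=183.64_deg

open belt: β = asin((r2−r1)/C) = asin(-2/63) = -1.8192°
wrap1 = π − 2β = 183.6384°
wrap2 = π + 2β = 176.3616°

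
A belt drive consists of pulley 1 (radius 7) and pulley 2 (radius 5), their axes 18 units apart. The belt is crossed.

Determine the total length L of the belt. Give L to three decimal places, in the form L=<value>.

crossed belt: β = asin((r1+r2)/C) = asin(12/18) = 41.8103°
wrap1 = wrap2 = π + 2β = 263.6206°
tangent length = C·cosβ = 13.4164
L = (r1+r2)·wrap + 2·C·cosβ = 12·4.6010 + 2·13.4164 = 82.0454

L=82.045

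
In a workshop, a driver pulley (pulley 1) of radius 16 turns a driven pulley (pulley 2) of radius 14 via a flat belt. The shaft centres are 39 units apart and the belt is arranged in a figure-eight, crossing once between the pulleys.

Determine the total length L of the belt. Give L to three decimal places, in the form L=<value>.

L=196.746

crossed belt: β = asin((r1+r2)/C) = asin(30/39) = 50.2849°
wrap1 = wrap2 = π + 2β = 280.5697°
tangent length = C·cosβ = 24.9199
L = (r1+r2)·wrap + 2·C·cosβ = 30·4.8969 + 2·24.9199 = 196.7457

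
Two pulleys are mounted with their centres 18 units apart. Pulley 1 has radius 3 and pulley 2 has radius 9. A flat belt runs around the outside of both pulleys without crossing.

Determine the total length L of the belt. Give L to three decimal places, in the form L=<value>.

open belt: β = asin((r2−r1)/C) = asin(6/18) = 19.4712°
wrap1 = π − 2β = 141.0576°
wrap2 = π + 2β = 218.9424°
tangent length = C·cosβ = 16.9706
L = r1·wrap1 + r2·wrap2 + 2·C·cosβ = 3·2.4619 + 9·3.8213 + 2·16.9706 = 75.7183

L=75.718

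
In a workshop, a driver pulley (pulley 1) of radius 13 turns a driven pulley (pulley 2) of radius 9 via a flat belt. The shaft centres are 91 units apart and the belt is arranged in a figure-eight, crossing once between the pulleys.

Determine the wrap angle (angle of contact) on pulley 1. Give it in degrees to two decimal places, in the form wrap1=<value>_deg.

wrap1=207.98_deg

crossed belt: β = asin((r1+r2)/C) = asin(22/91) = 13.9903°
wrap1 = wrap2 = π + 2β = 207.9807°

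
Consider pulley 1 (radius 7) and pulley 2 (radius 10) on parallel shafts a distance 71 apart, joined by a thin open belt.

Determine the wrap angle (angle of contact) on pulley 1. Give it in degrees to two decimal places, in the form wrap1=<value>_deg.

open belt: β = asin((r2−r1)/C) = asin(3/71) = 2.4217°
wrap1 = π − 2β = 175.1567°
wrap2 = π + 2β = 184.8433°

wrap1=175.16_deg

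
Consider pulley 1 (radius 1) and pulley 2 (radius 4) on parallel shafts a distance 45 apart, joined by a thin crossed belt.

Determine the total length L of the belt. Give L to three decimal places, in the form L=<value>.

L=106.264

crossed belt: β = asin((r1+r2)/C) = asin(5/45) = 6.3794°
wrap1 = wrap2 = π + 2β = 192.7587°
tangent length = C·cosβ = 44.7214
L = (r1+r2)·wrap + 2·C·cosβ = 5·3.3643 + 2·44.7214 = 106.2641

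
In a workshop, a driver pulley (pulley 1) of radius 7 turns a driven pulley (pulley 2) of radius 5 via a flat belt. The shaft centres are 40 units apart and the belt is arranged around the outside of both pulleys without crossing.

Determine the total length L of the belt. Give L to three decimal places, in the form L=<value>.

L=117.799

open belt: β = asin((r2−r1)/C) = asin(-2/40) = -2.8660°
wrap1 = π − 2β = 185.7320°
wrap2 = π + 2β = 174.2680°
tangent length = C·cosβ = 39.9500
L = r1·wrap1 + r2·wrap2 + 2·C·cosβ = 7·3.2416 + 5·3.0416 + 2·39.9500 = 117.7991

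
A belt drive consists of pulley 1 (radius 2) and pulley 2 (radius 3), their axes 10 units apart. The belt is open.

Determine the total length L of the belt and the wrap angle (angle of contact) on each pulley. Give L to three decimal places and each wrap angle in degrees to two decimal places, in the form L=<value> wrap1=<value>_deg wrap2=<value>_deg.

L=35.808 wrap1=168.52_deg wrap2=191.48_deg

open belt: β = asin((r2−r1)/C) = asin(1/10) = 5.7392°
wrap1 = π − 2β = 168.5217°
wrap2 = π + 2β = 191.4783°
tangent length = C·cosβ = 9.9499
L = r1·wrap1 + r2·wrap2 + 2·C·cosβ = 2·2.9413 + 3·3.3419 + 2·9.9499 = 35.8080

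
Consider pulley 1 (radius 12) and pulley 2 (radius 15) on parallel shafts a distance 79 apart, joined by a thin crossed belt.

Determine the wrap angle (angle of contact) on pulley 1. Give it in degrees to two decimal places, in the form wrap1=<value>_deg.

crossed belt: β = asin((r1+r2)/C) = asin(27/79) = 19.9849°
wrap1 = wrap2 = π + 2β = 219.9698°

wrap1=219.97_deg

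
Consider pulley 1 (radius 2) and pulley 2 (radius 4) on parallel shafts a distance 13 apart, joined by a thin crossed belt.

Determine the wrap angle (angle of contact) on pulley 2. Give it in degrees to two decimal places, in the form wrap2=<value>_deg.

wrap2=234.97_deg

crossed belt: β = asin((r1+r2)/C) = asin(6/13) = 27.4864°
wrap1 = wrap2 = π + 2β = 234.9729°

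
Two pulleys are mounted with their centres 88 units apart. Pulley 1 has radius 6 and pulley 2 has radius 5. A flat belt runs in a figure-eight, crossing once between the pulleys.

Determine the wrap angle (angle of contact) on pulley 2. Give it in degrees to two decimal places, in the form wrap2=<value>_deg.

crossed belt: β = asin((r1+r2)/C) = asin(11/88) = 7.1808°
wrap1 = wrap2 = π + 2β = 194.3615°

wrap2=194.36_deg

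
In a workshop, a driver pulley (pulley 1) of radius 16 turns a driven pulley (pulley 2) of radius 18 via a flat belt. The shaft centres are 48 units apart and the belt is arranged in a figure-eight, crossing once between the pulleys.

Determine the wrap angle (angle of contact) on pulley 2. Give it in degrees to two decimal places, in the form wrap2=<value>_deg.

crossed belt: β = asin((r1+r2)/C) = asin(34/48) = 45.0995°
wrap1 = wrap2 = π + 2β = 270.1989°

wrap2=270.20_deg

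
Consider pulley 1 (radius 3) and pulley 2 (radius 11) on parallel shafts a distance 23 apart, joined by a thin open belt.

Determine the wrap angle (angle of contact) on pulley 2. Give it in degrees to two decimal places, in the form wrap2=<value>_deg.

open belt: β = asin((r2−r1)/C) = asin(8/23) = 20.3544°
wrap1 = π − 2β = 139.2912°
wrap2 = π + 2β = 220.7088°

wrap2=220.71_deg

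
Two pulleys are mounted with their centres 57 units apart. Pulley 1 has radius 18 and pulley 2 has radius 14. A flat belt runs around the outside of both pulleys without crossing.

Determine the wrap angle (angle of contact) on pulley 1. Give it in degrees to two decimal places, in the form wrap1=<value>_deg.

open belt: β = asin((r2−r1)/C) = asin(-4/57) = -4.0241°
wrap1 = π − 2β = 188.0481°
wrap2 = π + 2β = 171.9519°

wrap1=188.05_deg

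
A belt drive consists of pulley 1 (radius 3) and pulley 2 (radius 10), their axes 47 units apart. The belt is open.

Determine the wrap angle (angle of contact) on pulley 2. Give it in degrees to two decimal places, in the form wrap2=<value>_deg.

wrap2=197.13_deg

open belt: β = asin((r2−r1)/C) = asin(7/47) = 8.5653°
wrap1 = π − 2β = 162.8694°
wrap2 = π + 2β = 197.1306°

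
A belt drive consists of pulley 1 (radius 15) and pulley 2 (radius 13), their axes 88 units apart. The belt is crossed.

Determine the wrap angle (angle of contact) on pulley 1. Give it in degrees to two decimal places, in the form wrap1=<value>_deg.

crossed belt: β = asin((r1+r2)/C) = asin(28/88) = 18.5530°
wrap1 = wrap2 = π + 2β = 217.1060°

wrap1=217.11_deg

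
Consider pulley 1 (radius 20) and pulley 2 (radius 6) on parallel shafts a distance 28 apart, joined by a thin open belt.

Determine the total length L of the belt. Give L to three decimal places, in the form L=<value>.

open belt: β = asin((r2−r1)/C) = asin(-14/28) = -30.0000°
wrap1 = π − 2β = 240.0000°
wrap2 = π + 2β = 120.0000°
tangent length = C·cosβ = 24.2487
L = r1·wrap1 + r2·wrap2 + 2·C·cosβ = 20·4.1888 + 6·2.0944 + 2·24.2487 = 144.8396

L=144.840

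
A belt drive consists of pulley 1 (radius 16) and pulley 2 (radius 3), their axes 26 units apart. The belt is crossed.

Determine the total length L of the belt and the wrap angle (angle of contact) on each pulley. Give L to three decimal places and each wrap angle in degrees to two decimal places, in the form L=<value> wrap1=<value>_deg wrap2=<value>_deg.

L=126.326 wrap1=273.90_deg wrap2=273.90_deg

crossed belt: β = asin((r1+r2)/C) = asin(19/26) = 46.9509°
wrap1 = wrap2 = π + 2β = 273.9018°
tangent length = C·cosβ = 17.7482
L = (r1+r2)·wrap + 2·C·cosβ = 19·4.7805 + 2·17.7482 = 126.3258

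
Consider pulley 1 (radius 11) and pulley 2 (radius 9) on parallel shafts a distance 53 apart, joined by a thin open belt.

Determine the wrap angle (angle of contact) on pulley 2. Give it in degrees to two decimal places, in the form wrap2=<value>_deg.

open belt: β = asin((r2−r1)/C) = asin(-2/53) = -2.1626°
wrap1 = π − 2β = 184.3252°
wrap2 = π + 2β = 175.6748°

wrap2=175.67_deg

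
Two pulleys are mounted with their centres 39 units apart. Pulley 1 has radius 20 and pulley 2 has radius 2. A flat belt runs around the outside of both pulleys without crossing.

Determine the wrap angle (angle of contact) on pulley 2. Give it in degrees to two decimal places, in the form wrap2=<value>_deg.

open belt: β = asin((r2−r1)/C) = asin(-18/39) = -27.4864°
wrap1 = π − 2β = 234.9729°
wrap2 = π + 2β = 125.0271°

wrap2=125.03_deg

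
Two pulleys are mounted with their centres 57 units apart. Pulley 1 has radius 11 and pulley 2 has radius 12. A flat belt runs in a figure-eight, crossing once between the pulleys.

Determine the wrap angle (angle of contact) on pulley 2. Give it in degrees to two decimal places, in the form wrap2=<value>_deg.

wrap2=227.60_deg

crossed belt: β = asin((r1+r2)/C) = asin(23/57) = 23.7977°
wrap1 = wrap2 = π + 2β = 227.5954°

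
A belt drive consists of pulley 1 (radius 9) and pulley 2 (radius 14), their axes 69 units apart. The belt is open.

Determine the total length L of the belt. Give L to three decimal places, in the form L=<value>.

open belt: β = asin((r2−r1)/C) = asin(5/69) = 4.1555°
wrap1 = π − 2β = 171.6890°
wrap2 = π + 2β = 188.3110°
tangent length = C·cosβ = 68.8186
L = r1·wrap1 + r2·wrap2 + 2·C·cosβ = 9·2.9965 + 14·3.2866 + 2·68.8186 = 210.6191

L=210.619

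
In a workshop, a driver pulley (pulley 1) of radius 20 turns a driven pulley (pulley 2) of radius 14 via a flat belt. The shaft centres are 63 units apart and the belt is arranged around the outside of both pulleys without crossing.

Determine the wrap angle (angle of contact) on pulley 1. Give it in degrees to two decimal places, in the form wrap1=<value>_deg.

open belt: β = asin((r2−r1)/C) = asin(-6/63) = -5.4650°
wrap1 = π − 2β = 190.9300°
wrap2 = π + 2β = 169.0700°

wrap1=190.93_deg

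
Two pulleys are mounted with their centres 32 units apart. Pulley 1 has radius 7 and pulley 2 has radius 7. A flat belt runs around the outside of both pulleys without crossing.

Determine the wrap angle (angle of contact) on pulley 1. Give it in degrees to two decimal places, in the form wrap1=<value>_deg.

wrap1=180.00_deg

open belt: β = asin((r2−r1)/C) = asin(0/32) = 0.0000°
wrap1 = π − 2β = 180.0000°
wrap2 = π + 2β = 180.0000°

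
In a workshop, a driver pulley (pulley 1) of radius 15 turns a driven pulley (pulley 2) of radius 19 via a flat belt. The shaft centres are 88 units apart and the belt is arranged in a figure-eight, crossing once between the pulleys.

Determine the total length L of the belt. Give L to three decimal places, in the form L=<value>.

crossed belt: β = asin((r1+r2)/C) = asin(34/88) = 22.7284°
wrap1 = wrap2 = π + 2β = 225.4568°
tangent length = C·cosβ = 81.1665
L = (r1+r2)·wrap + 2·C·cosβ = 34·3.9350 + 2·81.1665 = 296.1218

L=296.122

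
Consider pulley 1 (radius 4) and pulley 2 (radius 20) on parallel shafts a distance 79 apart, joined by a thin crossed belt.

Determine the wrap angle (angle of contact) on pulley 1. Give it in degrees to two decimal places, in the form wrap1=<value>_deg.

crossed belt: β = asin((r1+r2)/C) = asin(24/79) = 17.6858°
wrap1 = wrap2 = π + 2β = 215.3717°

wrap1=215.37_deg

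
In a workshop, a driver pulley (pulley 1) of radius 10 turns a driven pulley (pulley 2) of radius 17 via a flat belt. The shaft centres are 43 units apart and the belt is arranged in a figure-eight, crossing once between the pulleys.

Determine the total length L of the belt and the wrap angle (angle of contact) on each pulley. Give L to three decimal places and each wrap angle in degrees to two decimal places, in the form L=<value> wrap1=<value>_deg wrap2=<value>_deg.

L=188.414 wrap1=257.79_deg wrap2=257.79_deg

crossed belt: β = asin((r1+r2)/C) = asin(27/43) = 38.8959°
wrap1 = wrap2 = π + 2β = 257.7917°
tangent length = C·cosβ = 33.4664
L = (r1+r2)·wrap + 2·C·cosβ = 27·4.4993 + 2·33.4664 = 188.4143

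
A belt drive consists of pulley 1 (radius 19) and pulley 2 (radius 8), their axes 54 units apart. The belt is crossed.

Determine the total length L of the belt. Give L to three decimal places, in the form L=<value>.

L=206.628

crossed belt: β = asin((r1+r2)/C) = asin(27/54) = 30.0000°
wrap1 = wrap2 = π + 2β = 240.0000°
tangent length = C·cosβ = 46.7654
L = (r1+r2)·wrap + 2·C·cosβ = 27·4.1888 + 2·46.7654 = 206.6281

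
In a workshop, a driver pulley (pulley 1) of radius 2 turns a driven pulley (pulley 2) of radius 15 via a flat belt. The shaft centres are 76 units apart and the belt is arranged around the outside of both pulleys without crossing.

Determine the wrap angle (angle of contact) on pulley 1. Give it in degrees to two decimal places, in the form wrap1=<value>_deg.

open belt: β = asin((r2−r1)/C) = asin(13/76) = 9.8490°
wrap1 = π − 2β = 160.3019°
wrap2 = π + 2β = 199.6981°

wrap1=160.30_deg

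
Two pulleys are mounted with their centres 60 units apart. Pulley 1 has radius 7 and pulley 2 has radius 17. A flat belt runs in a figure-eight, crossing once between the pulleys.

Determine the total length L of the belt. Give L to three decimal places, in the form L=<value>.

L=205.133

crossed belt: β = asin((r1+r2)/C) = asin(24/60) = 23.5782°
wrap1 = wrap2 = π + 2β = 227.1564°
tangent length = C·cosβ = 54.9909
L = (r1+r2)·wrap + 2·C·cosβ = 24·3.9646 + 2·54.9909 = 205.1328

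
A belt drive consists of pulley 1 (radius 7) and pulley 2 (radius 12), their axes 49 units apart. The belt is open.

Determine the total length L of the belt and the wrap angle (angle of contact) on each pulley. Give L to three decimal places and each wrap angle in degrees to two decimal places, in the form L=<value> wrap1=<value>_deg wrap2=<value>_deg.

L=158.201 wrap1=168.29_deg wrap2=191.71_deg

open belt: β = asin((r2−r1)/C) = asin(5/49) = 5.8567°
wrap1 = π − 2β = 168.2866°
wrap2 = π + 2β = 191.7134°
tangent length = C·cosβ = 48.7442
L = r1·wrap1 + r2·wrap2 + 2·C·cosβ = 7·2.9372 + 12·3.3460 + 2·48.7442 = 158.2009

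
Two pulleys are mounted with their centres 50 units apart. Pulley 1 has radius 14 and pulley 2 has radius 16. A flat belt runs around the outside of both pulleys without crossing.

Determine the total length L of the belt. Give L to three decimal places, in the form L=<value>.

L=194.328

open belt: β = asin((r2−r1)/C) = asin(2/50) = 2.2924°
wrap1 = π − 2β = 175.4151°
wrap2 = π + 2β = 184.5849°
tangent length = C·cosβ = 49.9600
L = r1·wrap1 + r2·wrap2 + 2·C·cosβ = 14·3.0616 + 16·3.2216 + 2·49.9600 = 194.3278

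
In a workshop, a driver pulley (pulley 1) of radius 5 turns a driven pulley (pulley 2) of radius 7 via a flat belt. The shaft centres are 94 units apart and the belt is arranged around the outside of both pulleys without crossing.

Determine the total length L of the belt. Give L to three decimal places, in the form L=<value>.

open belt: β = asin((r2−r1)/C) = asin(2/94) = 1.2192°
wrap1 = π − 2β = 177.5617°
wrap2 = π + 2β = 182.4383°
tangent length = C·cosβ = 93.9787
L = r1·wrap1 + r2·wrap2 + 2·C·cosβ = 5·3.0990 + 7·3.1841 + 2·93.9787 = 225.7417

L=225.742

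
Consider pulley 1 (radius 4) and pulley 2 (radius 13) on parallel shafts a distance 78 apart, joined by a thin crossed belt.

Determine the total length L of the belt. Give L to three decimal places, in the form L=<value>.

L=213.127

crossed belt: β = asin((r1+r2)/C) = asin(17/78) = 12.5886°
wrap1 = wrap2 = π + 2β = 205.1772°
tangent length = C·cosβ = 76.1249
L = (r1+r2)·wrap + 2·C·cosβ = 17·3.5810 + 2·76.1249 = 213.1271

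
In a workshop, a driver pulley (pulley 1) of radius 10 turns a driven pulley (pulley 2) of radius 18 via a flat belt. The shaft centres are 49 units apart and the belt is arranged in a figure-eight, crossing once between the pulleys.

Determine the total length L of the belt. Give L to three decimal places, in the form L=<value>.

L=202.450

crossed belt: β = asin((r1+r2)/C) = asin(28/49) = 34.8499°
wrap1 = wrap2 = π + 2β = 249.6998°
tangent length = C·cosβ = 40.2119
L = (r1+r2)·wrap + 2·C·cosβ = 28·4.3581 + 2·40.2119 = 202.4502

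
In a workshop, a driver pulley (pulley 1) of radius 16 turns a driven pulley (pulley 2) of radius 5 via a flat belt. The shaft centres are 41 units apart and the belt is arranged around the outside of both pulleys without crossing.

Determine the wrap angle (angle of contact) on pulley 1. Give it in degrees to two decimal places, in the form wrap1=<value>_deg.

open belt: β = asin((r2−r1)/C) = asin(-11/41) = -15.5627°
wrap1 = π − 2β = 211.1254°
wrap2 = π + 2β = 148.8746°

wrap1=211.13_deg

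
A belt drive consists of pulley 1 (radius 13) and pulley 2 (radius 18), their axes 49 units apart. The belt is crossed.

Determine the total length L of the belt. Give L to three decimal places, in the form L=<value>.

crossed belt: β = asin((r1+r2)/C) = asin(31/49) = 39.2461°
wrap1 = wrap2 = π + 2β = 258.4923°
tangent length = C·cosβ = 37.9473
L = (r1+r2)·wrap + 2·C·cosβ = 31·4.5115 + 2·37.9473 = 215.7524

L=215.752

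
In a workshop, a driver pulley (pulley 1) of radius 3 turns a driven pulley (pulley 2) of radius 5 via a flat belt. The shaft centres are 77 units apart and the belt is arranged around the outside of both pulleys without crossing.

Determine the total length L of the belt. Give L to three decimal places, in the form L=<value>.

L=179.185

open belt: β = asin((r2−r1)/C) = asin(2/77) = 1.4884°
wrap1 = π − 2β = 177.0233°
wrap2 = π + 2β = 182.9767°
tangent length = C·cosβ = 76.9740
L = r1·wrap1 + r2·wrap2 + 2·C·cosβ = 3·3.0896 + 5·3.1935 + 2·76.9740 = 179.1847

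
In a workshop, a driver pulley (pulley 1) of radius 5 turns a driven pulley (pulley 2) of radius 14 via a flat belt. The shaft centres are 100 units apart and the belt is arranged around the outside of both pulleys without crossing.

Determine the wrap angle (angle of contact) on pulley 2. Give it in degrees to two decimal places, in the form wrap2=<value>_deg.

open belt: β = asin((r2−r1)/C) = asin(9/100) = 5.1636°
wrap1 = π − 2β = 169.6728°
wrap2 = π + 2β = 190.3272°

wrap2=190.33_deg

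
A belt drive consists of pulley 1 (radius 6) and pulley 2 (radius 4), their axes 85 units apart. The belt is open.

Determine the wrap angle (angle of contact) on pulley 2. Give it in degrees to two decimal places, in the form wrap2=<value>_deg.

wrap2=177.30_deg

open belt: β = asin((r2−r1)/C) = asin(-2/85) = -1.3483°
wrap1 = π − 2β = 182.6965°
wrap2 = π + 2β = 177.3035°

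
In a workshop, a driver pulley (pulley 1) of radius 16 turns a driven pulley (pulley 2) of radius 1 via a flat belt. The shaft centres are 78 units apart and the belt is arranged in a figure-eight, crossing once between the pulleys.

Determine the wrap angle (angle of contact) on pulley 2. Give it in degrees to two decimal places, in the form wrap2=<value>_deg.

wrap2=205.18_deg

crossed belt: β = asin((r1+r2)/C) = asin(17/78) = 12.5886°
wrap1 = wrap2 = π + 2β = 205.1772°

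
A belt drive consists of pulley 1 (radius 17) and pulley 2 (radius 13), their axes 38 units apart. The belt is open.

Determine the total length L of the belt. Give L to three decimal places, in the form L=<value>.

L=170.669

open belt: β = asin((r2−r1)/C) = asin(-4/38) = -6.0423°
wrap1 = π − 2β = 192.0847°
wrap2 = π + 2β = 167.9153°
tangent length = C·cosβ = 37.7889
L = r1·wrap1 + r2·wrap2 + 2·C·cosβ = 17·3.3525 + 13·2.9307 + 2·37.7889 = 170.6692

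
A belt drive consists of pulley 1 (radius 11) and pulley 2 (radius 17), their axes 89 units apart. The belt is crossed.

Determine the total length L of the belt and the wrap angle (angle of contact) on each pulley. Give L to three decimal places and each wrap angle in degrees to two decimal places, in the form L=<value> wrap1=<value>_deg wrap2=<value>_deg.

L=274.848 wrap1=216.67_deg wrap2=216.67_deg

crossed belt: β = asin((r1+r2)/C) = asin(28/89) = 18.3371°
wrap1 = wrap2 = π + 2β = 216.6741°
tangent length = C·cosβ = 84.4808
L = (r1+r2)·wrap + 2·C·cosβ = 28·3.7817 + 2·84.4808 = 274.8485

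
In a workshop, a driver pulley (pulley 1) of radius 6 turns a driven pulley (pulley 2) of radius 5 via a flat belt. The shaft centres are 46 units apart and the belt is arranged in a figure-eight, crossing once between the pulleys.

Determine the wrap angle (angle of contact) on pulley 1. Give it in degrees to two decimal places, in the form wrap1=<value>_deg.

crossed belt: β = asin((r1+r2)/C) = asin(11/46) = 13.8352°
wrap1 = wrap2 = π + 2β = 207.6704°

wrap1=207.67_deg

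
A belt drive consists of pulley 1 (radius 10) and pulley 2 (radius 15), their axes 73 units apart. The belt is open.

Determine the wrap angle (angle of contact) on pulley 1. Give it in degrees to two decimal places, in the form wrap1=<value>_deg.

wrap1=172.15_deg

open belt: β = asin((r2−r1)/C) = asin(5/73) = 3.9274°
wrap1 = π − 2β = 172.1451°
wrap2 = π + 2β = 187.8549°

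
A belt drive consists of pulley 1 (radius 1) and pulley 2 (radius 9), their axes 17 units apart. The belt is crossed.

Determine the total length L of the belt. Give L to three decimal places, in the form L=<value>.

crossed belt: β = asin((r1+r2)/C) = asin(10/17) = 36.0319°
wrap1 = wrap2 = π + 2β = 252.0638°
tangent length = C·cosβ = 13.7477
L = (r1+r2)·wrap + 2·C·cosβ = 10·4.3993 + 2·13.7477 = 71.4889

L=71.489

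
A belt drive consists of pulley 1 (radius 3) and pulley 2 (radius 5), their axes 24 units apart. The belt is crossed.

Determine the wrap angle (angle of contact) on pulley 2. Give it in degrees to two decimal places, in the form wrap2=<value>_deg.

crossed belt: β = asin((r1+r2)/C) = asin(8/24) = 19.4712°
wrap1 = wrap2 = π + 2β = 218.9424°

wrap2=218.94_deg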